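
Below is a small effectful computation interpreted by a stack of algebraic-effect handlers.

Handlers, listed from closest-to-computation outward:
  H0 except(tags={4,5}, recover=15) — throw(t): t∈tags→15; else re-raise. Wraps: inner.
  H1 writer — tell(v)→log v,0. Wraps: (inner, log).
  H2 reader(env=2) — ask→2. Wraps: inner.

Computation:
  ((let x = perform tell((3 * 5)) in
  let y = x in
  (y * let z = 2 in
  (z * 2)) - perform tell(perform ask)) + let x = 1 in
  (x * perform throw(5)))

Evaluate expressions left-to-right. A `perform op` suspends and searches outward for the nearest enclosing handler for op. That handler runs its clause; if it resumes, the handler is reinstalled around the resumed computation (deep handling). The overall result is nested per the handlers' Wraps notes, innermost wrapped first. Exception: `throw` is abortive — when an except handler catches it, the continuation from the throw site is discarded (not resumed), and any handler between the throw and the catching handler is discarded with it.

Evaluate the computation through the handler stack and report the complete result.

Answer: (15, (15, 2))

Evaluation trace:
tell(15) @ H1 ⇒ log+=15
ask @ H2 ⇒ 2
tell(2) @ H1 ⇒ log+=2
throw(5) @ H0 caught ⇒ 15
H1 returns (15, (15, 2))
H2 returns (15, (15, 2))
= (15, (15, 2))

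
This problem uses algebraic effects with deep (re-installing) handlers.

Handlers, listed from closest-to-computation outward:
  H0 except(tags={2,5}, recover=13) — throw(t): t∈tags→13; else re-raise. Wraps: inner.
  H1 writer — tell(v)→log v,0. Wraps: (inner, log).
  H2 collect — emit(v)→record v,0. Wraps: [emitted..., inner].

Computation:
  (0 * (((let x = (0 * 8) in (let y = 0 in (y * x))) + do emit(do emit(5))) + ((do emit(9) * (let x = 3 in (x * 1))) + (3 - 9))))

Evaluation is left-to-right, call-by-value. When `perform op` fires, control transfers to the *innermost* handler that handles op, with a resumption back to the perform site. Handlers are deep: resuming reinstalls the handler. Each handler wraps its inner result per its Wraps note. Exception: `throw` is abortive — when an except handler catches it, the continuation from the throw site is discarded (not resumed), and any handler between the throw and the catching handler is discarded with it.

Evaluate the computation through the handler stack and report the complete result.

Evaluation trace:
emit(5) @ H2 ⇒ out+=5
emit(0) @ H2 ⇒ out+=0
emit(9) @ H2 ⇒ out+=9
H0 returns 0
H1 returns (0, ())
H2 returns [5, 0, 9, (0, ())]
= [5, 0, 9, (0, ())]

Answer: [5, 0, 9, (0, ())]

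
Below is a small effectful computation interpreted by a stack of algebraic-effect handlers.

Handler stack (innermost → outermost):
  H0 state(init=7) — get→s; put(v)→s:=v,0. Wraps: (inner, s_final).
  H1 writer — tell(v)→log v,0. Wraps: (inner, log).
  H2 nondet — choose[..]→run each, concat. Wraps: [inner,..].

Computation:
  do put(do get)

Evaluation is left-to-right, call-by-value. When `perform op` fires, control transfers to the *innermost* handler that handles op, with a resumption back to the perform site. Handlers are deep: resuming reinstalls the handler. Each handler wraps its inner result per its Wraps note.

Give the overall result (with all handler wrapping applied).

Step-by-step:
get @ H0 ⇒ 7
put(7) @ H0 ⇒ s:=7
H0 returns (0, 7)
H1 returns ((0, 7), ())
H2 returns [((0, 7), ())]
= [((0, 7), ())]

Answer: [((0, 7), ())]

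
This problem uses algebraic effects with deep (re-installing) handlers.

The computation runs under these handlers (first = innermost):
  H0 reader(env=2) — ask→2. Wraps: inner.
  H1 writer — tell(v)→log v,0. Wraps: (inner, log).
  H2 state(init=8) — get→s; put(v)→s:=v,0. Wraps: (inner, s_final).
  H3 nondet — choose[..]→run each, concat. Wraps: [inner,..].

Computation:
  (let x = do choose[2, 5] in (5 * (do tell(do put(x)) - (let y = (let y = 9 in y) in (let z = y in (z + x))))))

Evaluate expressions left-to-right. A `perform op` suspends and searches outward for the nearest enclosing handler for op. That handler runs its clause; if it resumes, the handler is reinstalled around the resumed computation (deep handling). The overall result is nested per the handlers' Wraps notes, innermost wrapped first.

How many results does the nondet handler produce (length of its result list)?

Step-by-step:
choose[2, 5] @ H3
  branch[0] choose=2:
    put(2) @ H2 ⇒ s:=2
    tell(0) @ H1 ⇒ log+=0
    H0 returns -55
    H1 returns (-55, (0))
    H2 returns ((-55, (0)), 2)
    H3 returns [((-55, (0)), 2)]
  branch[1] choose=5:
    put(5) @ H2 ⇒ s:=5
    tell(0) @ H1 ⇒ log+=0
    H0 returns -70
    H1 returns (-70, (0))
    H2 returns ((-70, (0)), 5)
    H3 returns [((-70, (0)), 5)]
= [((-55, (0)), 2), ((-70, (0)), 5)]

Answer: 2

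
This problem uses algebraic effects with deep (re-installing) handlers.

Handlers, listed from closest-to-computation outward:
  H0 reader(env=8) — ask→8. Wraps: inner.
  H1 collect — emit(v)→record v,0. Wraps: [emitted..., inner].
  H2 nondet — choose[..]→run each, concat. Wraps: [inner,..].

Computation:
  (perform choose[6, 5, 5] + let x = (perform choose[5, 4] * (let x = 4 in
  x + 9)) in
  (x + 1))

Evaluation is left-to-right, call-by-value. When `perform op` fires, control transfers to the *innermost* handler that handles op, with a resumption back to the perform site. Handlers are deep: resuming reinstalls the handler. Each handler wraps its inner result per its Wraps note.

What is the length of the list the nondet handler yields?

Working:
choose[6, 5, 5] @ H2
  branch[0] choose=6:
    choose[5, 4] @ H2
      branch[0] choose=5:
        H0 returns 72
        H1 returns [72]
        H2 returns [[72]]
      branch[1] choose=4:
        H0 returns 59
        H1 returns [59]
        H2 returns [[59]]
  branch[1] choose=5:
    choose[5, 4] @ H2
      branch[0] choose=5:
        H0 returns 71
        H1 returns [71]
        H2 returns [[71]]
      branch[1] choose=4:
        H0 returns 58
        H1 returns [58]
        H2 returns [[58]]
  branch[2] choose=5:
    choose[5, 4] @ H2
      branch[0] choose=5:
        H0 returns 71
        H1 returns [71]
        H2 returns [[71]]
      branch[1] choose=4:
        H0 returns 58
        H1 returns [58]
        H2 returns [[58]]
= [[72], [59], [71], [58], [71], [58]]

Answer: 6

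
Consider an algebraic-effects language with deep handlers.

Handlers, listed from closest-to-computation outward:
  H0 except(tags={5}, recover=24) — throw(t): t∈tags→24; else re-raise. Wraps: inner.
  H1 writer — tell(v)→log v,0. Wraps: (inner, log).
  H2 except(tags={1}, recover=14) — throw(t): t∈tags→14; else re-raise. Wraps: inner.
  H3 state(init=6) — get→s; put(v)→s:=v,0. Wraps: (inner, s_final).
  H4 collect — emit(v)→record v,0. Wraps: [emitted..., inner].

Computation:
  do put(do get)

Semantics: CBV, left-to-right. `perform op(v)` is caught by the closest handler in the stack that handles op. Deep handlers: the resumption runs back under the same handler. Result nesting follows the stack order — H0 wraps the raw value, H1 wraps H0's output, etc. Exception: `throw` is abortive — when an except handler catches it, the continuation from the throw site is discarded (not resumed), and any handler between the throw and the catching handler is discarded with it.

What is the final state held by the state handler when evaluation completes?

Answer: 6

Evaluation trace:
get @ H3 ⇒ 6
put(6) @ H3 ⇒ s:=6
H0 returns 0
H1 returns (0, ())
H2 returns (0, ())
H3 returns ((0, ()), 6)
H4 returns [((0, ()), 6)]
= [((0, ()), 6)]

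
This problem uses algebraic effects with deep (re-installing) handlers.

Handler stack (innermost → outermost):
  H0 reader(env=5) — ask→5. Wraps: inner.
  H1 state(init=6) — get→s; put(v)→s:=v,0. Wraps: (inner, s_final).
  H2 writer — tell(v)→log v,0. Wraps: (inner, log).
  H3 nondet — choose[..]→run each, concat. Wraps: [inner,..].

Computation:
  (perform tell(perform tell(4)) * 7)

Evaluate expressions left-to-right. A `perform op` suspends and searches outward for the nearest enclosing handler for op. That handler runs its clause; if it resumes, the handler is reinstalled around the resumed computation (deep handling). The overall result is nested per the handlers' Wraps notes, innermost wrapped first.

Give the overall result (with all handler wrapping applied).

Answer: [((0, 6), (4, 0))]

Step-by-step:
tell(4) @ H2 ⇒ log+=4
tell(0) @ H2 ⇒ log+=0
H0 returns 0
H1 returns (0, 6)
H2 returns ((0, 6), (4, 0))
H3 returns [((0, 6), (4, 0))]
= [((0, 6), (4, 0))]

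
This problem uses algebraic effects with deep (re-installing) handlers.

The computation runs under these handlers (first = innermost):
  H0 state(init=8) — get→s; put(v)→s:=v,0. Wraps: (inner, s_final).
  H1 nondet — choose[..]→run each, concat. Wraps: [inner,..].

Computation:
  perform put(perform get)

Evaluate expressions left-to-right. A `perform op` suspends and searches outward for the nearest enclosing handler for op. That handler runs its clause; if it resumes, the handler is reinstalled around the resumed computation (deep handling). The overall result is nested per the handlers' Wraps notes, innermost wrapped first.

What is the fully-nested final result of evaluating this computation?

Evaluation trace:
get @ H0 ⇒ 8
put(8) @ H0 ⇒ s:=8
H0 returns (0, 8)
H1 returns [(0, 8)]
= [(0, 8)]

Answer: [(0, 8)]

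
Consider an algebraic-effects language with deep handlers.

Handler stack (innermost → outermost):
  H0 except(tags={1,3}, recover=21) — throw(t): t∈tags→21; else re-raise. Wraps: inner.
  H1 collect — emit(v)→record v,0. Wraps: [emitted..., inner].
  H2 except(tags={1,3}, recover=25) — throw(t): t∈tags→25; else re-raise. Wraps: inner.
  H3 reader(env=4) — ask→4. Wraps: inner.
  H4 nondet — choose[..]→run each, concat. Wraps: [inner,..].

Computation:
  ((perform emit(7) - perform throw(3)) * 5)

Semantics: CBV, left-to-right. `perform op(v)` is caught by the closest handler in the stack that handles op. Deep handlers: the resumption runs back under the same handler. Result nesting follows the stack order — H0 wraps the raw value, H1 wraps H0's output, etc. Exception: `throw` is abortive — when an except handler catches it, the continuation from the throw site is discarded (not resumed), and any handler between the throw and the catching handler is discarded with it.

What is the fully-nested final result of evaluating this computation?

Answer: [[7, 21]]

Evaluation trace:
emit(7) @ H1 ⇒ out+=7
throw(3) @ H0 caught ⇒ 21
H1 returns [7, 21]
H2 returns [7, 21]
H3 returns [7, 21]
H4 returns [[7, 21]]
= [[7, 21]]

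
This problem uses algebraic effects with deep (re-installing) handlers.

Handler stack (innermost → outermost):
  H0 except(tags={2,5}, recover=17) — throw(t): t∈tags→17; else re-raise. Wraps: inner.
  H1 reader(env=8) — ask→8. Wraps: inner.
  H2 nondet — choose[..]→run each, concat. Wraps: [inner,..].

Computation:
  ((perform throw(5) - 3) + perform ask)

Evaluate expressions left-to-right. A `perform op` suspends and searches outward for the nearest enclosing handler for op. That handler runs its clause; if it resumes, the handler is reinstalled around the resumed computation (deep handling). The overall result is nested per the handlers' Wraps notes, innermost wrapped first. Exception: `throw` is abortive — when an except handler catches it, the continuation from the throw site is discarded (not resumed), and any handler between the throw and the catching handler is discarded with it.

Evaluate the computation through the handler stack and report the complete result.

Answer: [17]

Evaluation trace:
throw(5) @ H0 caught ⇒ 17
H1 returns 17
H2 returns [17]
= [17]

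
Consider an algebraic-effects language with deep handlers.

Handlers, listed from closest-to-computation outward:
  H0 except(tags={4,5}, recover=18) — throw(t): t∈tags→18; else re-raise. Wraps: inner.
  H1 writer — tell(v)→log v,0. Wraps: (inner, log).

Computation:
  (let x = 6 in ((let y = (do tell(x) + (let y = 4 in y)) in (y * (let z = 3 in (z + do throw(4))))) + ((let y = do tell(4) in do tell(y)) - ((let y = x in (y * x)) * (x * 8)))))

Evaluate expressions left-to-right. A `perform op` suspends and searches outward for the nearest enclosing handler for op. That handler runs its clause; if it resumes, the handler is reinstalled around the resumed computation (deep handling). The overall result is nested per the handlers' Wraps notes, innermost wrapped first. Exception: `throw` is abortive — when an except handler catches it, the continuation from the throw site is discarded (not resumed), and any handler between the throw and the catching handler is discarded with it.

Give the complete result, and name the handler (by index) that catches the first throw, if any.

Step-by-step:
tell(6) @ H1 ⇒ log+=6
throw(4) @ H0 caught ⇒ 18
H1 returns (18, (6))
= (18, (6))

Answer: (18, (6)) ; first throw caught by: H0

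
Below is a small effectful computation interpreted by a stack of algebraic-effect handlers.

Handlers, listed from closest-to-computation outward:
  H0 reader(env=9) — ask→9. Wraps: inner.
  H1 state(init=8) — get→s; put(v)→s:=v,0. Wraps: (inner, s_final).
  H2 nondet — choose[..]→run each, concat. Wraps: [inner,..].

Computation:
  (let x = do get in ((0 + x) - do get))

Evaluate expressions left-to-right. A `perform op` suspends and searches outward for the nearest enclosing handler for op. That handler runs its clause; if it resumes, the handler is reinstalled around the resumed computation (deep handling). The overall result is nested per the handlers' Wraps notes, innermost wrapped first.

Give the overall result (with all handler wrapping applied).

Evaluation trace:
get @ H1 ⇒ 8
get @ H1 ⇒ 8
H0 returns 0
H1 returns (0, 8)
H2 returns [(0, 8)]
= [(0, 8)]

Answer: [(0, 8)]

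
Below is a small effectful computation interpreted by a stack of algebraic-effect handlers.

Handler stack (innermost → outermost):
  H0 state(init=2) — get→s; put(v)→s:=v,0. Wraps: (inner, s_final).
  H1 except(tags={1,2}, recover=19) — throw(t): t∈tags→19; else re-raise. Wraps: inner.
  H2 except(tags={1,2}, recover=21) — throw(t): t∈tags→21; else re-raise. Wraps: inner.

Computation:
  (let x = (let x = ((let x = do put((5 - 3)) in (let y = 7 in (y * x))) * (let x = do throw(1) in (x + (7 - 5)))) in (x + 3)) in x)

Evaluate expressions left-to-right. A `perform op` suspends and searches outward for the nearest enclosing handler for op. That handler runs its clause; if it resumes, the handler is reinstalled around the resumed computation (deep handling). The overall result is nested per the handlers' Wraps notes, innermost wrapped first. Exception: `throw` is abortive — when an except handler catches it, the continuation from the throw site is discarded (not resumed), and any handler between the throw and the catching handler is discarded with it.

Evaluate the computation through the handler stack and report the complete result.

Step-by-step:
put(2) @ H0 ⇒ s:=2
throw(1) @ H1 caught ⇒ 19
H2 returns 19
= 19

Answer: 19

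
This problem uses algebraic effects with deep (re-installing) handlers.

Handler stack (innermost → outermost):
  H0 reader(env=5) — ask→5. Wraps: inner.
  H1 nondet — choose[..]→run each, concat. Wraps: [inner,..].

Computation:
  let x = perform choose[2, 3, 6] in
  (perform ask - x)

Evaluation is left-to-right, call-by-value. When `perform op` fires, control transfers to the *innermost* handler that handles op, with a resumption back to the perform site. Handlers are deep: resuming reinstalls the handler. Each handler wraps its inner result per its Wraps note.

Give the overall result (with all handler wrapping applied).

Answer: [3, 2, -1]

Evaluation trace:
choose[2, 3, 6] @ H1
  branch[0] choose=2:
    ask @ H0 ⇒ 5
    H0 returns 3
    H1 returns [3]
  branch[1] choose=3:
    ask @ H0 ⇒ 5
    H0 returns 2
    H1 returns [2]
  branch[2] choose=6:
    ask @ H0 ⇒ 5
    H0 returns -1
    H1 returns [-1]
= [3, 2, -1]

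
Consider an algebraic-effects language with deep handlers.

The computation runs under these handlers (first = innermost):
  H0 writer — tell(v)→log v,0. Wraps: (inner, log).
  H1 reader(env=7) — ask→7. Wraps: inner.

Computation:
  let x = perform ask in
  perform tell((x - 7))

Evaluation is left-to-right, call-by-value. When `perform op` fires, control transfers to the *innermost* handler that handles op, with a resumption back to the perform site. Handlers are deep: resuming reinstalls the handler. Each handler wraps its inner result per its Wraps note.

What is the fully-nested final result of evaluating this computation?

Answer: (0, (0))

Step-by-step:
ask @ H1 ⇒ 7
tell(0) @ H0 ⇒ log+=0
H0 returns (0, (0))
H1 returns (0, (0))
= (0, (0))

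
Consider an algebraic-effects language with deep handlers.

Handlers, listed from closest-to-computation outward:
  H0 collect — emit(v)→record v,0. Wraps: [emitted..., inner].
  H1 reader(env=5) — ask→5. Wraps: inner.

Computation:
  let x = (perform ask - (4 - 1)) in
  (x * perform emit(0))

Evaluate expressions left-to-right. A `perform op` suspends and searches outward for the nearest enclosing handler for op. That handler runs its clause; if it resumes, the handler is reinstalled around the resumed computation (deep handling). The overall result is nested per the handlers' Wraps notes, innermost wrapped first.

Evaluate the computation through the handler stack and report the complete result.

Answer: [0, 0]

Working:
ask @ H1 ⇒ 5
emit(0) @ H0 ⇒ out+=0
H0 returns [0, 0]
H1 returns [0, 0]
= [0, 0]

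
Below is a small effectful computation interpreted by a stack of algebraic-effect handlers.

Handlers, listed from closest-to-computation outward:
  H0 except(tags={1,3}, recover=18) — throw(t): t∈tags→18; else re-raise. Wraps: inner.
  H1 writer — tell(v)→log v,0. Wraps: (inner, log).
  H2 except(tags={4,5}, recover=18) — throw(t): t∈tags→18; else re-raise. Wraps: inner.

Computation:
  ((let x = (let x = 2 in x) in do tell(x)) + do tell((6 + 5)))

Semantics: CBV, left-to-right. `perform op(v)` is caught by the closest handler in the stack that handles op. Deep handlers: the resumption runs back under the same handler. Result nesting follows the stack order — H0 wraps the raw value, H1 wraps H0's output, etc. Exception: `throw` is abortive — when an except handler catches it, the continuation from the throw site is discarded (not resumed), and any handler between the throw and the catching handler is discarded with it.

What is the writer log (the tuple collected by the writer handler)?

Answer: (2, 11)

Evaluation trace:
tell(2) @ H1 ⇒ log+=2
tell(11) @ H1 ⇒ log+=11
H0 returns 0
H1 returns (0, (2, 11))
H2 returns (0, (2, 11))
= (0, (2, 11))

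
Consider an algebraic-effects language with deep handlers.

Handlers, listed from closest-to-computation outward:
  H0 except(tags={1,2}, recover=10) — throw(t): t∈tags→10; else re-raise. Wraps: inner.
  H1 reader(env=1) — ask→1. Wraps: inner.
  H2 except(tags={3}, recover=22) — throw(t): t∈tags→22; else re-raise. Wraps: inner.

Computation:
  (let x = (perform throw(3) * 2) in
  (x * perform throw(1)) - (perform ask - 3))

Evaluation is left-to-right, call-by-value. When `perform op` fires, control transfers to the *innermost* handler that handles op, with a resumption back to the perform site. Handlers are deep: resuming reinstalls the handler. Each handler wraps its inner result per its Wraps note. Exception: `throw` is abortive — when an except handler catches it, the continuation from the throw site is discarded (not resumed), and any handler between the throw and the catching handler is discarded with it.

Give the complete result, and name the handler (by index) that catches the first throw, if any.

Answer: 22 ; first throw caught by: H2

Evaluation trace:
throw(3) @ H0 re-raised
throw(3) @ H2 caught ⇒ 22
= 22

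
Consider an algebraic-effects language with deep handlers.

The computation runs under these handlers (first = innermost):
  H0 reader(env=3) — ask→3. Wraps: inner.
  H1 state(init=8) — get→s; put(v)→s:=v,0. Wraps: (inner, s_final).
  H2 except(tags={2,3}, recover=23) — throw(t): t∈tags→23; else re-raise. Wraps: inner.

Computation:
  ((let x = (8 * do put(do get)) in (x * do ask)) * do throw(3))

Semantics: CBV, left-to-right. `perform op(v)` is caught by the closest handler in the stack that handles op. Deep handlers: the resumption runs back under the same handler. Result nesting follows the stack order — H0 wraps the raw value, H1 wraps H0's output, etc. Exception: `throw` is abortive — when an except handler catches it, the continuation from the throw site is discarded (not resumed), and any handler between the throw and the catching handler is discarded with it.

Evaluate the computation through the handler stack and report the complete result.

Answer: 23

Step-by-step:
get @ H1 ⇒ 8
put(8) @ H1 ⇒ s:=8
ask @ H0 ⇒ 3
throw(3) @ H2 caught ⇒ 23
= 23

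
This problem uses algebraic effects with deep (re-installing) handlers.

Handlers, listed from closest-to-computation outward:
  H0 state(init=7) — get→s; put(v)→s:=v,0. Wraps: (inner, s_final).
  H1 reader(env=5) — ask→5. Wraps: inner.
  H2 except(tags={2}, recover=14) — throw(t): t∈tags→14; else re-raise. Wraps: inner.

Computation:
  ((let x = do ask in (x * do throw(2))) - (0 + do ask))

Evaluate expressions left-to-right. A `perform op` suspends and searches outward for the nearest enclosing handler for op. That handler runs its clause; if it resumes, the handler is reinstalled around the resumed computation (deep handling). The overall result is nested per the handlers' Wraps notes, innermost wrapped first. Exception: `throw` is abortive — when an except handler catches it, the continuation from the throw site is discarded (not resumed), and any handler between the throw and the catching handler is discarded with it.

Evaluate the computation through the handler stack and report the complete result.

Answer: 14

Evaluation trace:
ask @ H1 ⇒ 5
throw(2) @ H2 caught ⇒ 14
= 14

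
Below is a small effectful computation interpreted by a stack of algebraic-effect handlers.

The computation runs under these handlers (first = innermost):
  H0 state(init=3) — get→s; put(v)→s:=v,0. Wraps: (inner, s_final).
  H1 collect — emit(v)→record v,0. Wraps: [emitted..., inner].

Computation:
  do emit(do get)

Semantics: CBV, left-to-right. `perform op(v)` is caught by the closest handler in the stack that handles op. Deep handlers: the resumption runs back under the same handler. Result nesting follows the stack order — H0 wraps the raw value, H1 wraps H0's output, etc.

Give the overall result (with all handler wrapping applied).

Step-by-step:
get @ H0 ⇒ 3
emit(3) @ H1 ⇒ out+=3
H0 returns (0, 3)
H1 returns [3, (0, 3)]
= [3, (0, 3)]

Answer: [3, (0, 3)]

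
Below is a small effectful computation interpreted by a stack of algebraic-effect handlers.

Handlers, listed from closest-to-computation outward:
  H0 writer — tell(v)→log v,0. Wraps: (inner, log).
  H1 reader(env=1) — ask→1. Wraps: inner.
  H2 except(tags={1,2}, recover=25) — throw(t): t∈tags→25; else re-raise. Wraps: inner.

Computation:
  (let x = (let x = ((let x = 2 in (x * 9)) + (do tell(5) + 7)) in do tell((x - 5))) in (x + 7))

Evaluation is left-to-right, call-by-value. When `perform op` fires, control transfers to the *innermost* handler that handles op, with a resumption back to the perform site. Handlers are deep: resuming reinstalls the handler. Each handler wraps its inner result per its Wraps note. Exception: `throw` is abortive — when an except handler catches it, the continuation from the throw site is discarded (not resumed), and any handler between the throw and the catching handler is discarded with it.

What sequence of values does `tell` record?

Step-by-step:
tell(5) @ H0 ⇒ log+=5
tell(20) @ H0 ⇒ log+=20
H0 returns (7, (5, 20))
H1 returns (7, (5, 20))
H2 returns (7, (5, 20))
= (7, (5, 20))

Answer: (5, 20)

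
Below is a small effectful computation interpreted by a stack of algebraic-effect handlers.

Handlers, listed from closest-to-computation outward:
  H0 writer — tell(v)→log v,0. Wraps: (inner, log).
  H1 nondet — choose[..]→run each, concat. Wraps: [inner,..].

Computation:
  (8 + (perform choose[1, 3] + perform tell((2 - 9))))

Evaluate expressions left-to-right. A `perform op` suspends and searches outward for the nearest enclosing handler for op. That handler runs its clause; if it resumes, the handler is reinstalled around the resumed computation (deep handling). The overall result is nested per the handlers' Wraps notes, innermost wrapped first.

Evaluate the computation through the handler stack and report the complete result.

Answer: [(9, (-7)), (11, (-7))]

Working:
choose[1, 3] @ H1
  branch[0] choose=1:
    tell(-7) @ H0 ⇒ log+=-7
    H0 returns (9, (-7))
    H1 returns [(9, (-7))]
  branch[1] choose=3:
    tell(-7) @ H0 ⇒ log+=-7
    H0 returns (11, (-7))
    H1 returns [(11, (-7))]
= [(9, (-7)), (11, (-7))]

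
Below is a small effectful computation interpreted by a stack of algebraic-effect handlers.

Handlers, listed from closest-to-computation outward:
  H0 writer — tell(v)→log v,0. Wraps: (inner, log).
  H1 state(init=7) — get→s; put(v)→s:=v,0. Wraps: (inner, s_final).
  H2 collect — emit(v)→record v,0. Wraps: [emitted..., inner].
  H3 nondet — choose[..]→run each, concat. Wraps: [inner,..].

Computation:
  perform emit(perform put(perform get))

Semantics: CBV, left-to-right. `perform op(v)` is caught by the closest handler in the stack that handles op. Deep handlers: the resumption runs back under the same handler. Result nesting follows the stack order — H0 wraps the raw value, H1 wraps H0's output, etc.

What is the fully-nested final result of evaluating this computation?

Evaluation trace:
get @ H1 ⇒ 7
put(7) @ H1 ⇒ s:=7
emit(0) @ H2 ⇒ out+=0
H0 returns (0, ())
H1 returns ((0, ()), 7)
H2 returns [0, ((0, ()), 7)]
H3 returns [[0, ((0, ()), 7)]]
= [[0, ((0, ()), 7)]]

Answer: [[0, ((0, ()), 7)]]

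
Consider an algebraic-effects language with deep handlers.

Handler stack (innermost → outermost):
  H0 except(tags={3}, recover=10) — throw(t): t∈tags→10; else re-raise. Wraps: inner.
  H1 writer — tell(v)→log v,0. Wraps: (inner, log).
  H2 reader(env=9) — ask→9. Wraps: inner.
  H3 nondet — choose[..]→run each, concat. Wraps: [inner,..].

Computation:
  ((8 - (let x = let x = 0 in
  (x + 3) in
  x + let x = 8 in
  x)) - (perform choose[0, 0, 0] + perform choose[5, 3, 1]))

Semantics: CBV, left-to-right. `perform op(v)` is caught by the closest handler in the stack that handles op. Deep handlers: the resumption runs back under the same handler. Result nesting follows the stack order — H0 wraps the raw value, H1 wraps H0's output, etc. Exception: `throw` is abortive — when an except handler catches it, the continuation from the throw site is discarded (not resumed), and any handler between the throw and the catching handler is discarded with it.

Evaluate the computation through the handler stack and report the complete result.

Answer: [(-8, ()), (-6, ()), (-4, ()), (-8, ()), (-6, ()), (-4, ()), (-8, ()), (-6, ()), (-4, ())]

Evaluation trace:
choose[0, 0, 0] @ H3
  branch[0] choose=0:
    choose[5, 3, 1] @ H3
      branch[0] choose=5:
        H0 returns -8
        H1 returns (-8, ())
        H2 returns (-8, ())
        H3 returns [(-8, ())]
      branch[1] choose=3:
        H0 returns -6
        H1 returns (-6, ())
        H2 returns (-6, ())
        H3 returns [(-6, ())]
      branch[2] choose=1:
        H0 returns -4
        H1 returns (-4, ())
        H2 returns (-4, ())
        H3 returns [(-4, ())]
  branch[1] choose=0:
    choose[5, 3, 1] @ H3
      branch[0] choose=5:
        H0 returns -8
        H1 returns (-8, ())
        H2 returns (-8, ())
        H3 returns [(-8, ())]
      branch[1] choose=3:
        H0 returns -6
        H1 returns (-6, ())
        H2 returns (-6, ())
        H3 returns [(-6, ())]
      branch[2] choose=1:
        H0 returns -4
        H1 returns (-4, ())
        H2 returns (-4, ())
        H3 returns [(-4, ())]
  branch[2] choose=0:
    choose[5, 3, 1] @ H3
      branch[0] choose=5:
        H0 returns -8
        H1 returns (-8, ())
        H2 returns (-8, ())
        H3 returns [(-8, ())]
      branch[1] choose=3:
        H0 returns -6
        H1 returns (-6, ())
        H2 returns (-6, ())
        H3 returns [(-6, ())]
      branch[2] choose=1:
        H0 returns -4
        H1 returns (-4, ())
        H2 returns (-4, ())
        H3 returns [(-4, ())]
= [(-8, ()), (-6, ()), (-4, ()), (-8, ()), (-6, ()), (-4, ()), (-8, ()), (-6, ()), (-4, ())]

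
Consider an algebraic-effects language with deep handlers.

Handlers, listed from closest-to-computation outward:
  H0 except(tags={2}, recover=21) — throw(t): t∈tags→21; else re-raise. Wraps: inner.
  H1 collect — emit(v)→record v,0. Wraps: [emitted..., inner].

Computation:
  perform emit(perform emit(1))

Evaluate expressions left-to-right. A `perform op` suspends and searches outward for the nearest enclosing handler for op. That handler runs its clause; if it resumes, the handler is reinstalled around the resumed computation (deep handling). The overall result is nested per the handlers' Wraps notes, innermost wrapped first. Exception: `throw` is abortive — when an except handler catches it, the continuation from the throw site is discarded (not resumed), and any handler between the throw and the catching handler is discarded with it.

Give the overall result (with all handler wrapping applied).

Answer: [1, 0, 0]

Evaluation trace:
emit(1) @ H1 ⇒ out+=1
emit(0) @ H1 ⇒ out+=0
H0 returns 0
H1 returns [1, 0, 0]
= [1, 0, 0]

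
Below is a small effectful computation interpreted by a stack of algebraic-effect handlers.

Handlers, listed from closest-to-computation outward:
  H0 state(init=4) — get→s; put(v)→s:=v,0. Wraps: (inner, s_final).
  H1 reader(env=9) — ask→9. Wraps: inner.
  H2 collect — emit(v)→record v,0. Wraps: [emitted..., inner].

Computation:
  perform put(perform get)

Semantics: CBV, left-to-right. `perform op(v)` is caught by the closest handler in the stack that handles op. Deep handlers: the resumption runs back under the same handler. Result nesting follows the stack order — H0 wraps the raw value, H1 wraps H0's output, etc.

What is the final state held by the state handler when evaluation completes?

Working:
get @ H0 ⇒ 4
put(4) @ H0 ⇒ s:=4
H0 returns (0, 4)
H1 returns (0, 4)
H2 returns [(0, 4)]
= [(0, 4)]

Answer: 4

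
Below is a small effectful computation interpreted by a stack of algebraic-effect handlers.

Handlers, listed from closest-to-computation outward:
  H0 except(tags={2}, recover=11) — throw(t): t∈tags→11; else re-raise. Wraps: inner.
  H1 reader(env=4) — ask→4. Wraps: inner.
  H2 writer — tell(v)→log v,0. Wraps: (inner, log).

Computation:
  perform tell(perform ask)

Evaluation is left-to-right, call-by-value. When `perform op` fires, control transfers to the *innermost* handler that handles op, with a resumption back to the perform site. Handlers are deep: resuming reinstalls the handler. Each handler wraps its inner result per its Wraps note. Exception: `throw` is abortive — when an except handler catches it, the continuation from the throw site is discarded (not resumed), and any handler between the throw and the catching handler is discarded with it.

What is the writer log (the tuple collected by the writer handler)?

Working:
ask @ H1 ⇒ 4
tell(4) @ H2 ⇒ log+=4
H0 returns 0
H1 returns 0
H2 returns (0, (4))
= (0, (4))

Answer: (4)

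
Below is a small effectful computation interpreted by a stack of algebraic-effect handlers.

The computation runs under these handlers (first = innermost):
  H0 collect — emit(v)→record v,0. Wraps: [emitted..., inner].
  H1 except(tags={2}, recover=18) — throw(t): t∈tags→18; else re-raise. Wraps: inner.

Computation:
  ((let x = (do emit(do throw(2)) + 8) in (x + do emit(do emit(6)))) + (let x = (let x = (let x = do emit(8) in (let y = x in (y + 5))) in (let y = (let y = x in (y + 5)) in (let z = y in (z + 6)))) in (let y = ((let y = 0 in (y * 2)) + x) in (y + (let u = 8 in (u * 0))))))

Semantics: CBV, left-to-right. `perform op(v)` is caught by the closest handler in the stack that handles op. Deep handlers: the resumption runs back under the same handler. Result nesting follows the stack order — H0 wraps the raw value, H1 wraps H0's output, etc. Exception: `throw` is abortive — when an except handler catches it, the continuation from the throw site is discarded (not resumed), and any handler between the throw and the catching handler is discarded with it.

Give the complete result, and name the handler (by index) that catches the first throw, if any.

Working:
throw(2) @ H1 caught ⇒ 18
= 18

Answer: 18 ; first throw caught by: H1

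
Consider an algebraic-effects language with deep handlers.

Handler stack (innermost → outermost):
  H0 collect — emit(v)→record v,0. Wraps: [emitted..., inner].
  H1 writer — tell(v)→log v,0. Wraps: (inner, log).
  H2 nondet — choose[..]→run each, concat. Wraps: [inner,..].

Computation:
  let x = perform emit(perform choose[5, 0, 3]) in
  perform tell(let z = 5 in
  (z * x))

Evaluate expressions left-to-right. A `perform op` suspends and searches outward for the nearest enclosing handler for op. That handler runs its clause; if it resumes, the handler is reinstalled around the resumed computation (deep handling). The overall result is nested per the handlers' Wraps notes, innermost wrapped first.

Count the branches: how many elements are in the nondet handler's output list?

Working:
choose[5, 0, 3] @ H2
  branch[0] choose=5:
    emit(5) @ H0 ⇒ out+=5
    tell(0) @ H1 ⇒ log+=0
    H0 returns [5, 0]
    H1 returns ([5, 0], (0))
    H2 returns [([5, 0], (0))]
  branch[1] choose=0:
    emit(0) @ H0 ⇒ out+=0
    tell(0) @ H1 ⇒ log+=0
    H0 returns [0, 0]
    H1 returns ([0, 0], (0))
    H2 returns [([0, 0], (0))]
  branch[2] choose=3:
    emit(3) @ H0 ⇒ out+=3
    tell(0) @ H1 ⇒ log+=0
    H0 returns [3, 0]
    H1 returns ([3, 0], (0))
    H2 returns [([3, 0], (0))]
= [([5, 0], (0)), ([0, 0], (0)), ([3, 0], (0))]

Answer: 3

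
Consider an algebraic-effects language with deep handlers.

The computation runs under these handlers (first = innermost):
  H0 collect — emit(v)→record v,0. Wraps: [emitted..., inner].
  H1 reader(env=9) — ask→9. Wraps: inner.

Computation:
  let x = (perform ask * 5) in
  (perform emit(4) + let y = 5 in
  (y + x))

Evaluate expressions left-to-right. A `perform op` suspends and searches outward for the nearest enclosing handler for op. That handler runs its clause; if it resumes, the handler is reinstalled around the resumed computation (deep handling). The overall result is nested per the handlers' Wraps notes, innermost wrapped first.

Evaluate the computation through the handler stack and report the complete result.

Answer: [4, 50]

Working:
ask @ H1 ⇒ 9
emit(4) @ H0 ⇒ out+=4
H0 returns [4, 50]
H1 returns [4, 50]
= [4, 50]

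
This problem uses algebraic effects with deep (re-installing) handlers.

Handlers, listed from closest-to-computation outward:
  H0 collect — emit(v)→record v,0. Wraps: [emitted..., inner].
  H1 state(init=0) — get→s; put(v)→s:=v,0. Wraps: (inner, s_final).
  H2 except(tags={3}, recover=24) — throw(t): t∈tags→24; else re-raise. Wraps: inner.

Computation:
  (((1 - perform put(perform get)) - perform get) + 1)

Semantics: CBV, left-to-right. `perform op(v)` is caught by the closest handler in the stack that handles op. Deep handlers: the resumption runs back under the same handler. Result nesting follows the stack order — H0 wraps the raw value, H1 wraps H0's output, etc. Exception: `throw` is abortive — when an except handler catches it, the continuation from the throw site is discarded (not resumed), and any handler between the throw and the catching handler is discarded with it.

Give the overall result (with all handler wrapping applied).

Evaluation trace:
get @ H1 ⇒ 0
put(0) @ H1 ⇒ s:=0
get @ H1 ⇒ 0
H0 returns [2]
H1 returns ([2], 0)
H2 returns ([2], 0)
= ([2], 0)

Answer: ([2], 0)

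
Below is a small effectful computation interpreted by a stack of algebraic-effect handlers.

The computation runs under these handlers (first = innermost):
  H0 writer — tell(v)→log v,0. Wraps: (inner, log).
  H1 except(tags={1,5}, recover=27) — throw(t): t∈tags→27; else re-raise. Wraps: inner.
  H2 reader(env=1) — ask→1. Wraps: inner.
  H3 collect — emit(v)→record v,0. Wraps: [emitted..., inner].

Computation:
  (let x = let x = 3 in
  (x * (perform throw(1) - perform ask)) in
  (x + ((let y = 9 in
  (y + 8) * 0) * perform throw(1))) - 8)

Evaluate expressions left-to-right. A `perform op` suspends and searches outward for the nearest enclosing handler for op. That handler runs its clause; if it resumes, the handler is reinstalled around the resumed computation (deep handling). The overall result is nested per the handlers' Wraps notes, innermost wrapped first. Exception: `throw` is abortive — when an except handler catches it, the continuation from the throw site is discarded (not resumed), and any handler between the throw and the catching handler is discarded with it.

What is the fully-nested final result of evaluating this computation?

Evaluation trace:
throw(1) @ H1 caught ⇒ 27
H2 returns 27
H3 returns [27]
= [27]

Answer: [27]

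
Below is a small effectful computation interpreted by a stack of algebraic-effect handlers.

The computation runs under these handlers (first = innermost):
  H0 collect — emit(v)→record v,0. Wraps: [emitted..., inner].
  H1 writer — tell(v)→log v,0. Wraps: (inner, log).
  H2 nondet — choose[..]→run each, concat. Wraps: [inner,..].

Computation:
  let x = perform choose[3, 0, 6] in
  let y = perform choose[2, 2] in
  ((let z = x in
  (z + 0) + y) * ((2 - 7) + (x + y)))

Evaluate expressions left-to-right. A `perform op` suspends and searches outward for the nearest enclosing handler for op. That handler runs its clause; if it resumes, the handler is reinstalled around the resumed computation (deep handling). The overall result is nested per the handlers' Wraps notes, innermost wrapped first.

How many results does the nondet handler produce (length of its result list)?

Answer: 6

Working:
choose[3, 0, 6] @ H2
  branch[0] choose=3:
    choose[2, 2] @ H2
      branch[0] choose=2:
        H0 returns [0]
        H1 returns ([0], ())
        H2 returns [([0], ())]
      branch[1] choose=2:
        H0 returns [0]
        H1 returns ([0], ())
        H2 returns [([0], ())]
  branch[1] choose=0:
    choose[2, 2] @ H2
      branch[0] choose=2:
        H0 returns [-6]
        H1 returns ([-6], ())
        H2 returns [([-6], ())]
      branch[1] choose=2:
        H0 returns [-6]
        H1 returns ([-6], ())
        H2 returns [([-6], ())]
  branch[2] choose=6:
    choose[2, 2] @ H2
      branch[0] choose=2:
        H0 returns [24]
        H1 returns ([24], ())
        H2 returns [([24], ())]
      branch[1] choose=2:
        H0 returns [24]
        H1 returns ([24], ())
        H2 returns [([24], ())]
= [([0], ()), ([0], ()), ([-6], ()), ([-6], ()), ([24], ()), ([24], ())]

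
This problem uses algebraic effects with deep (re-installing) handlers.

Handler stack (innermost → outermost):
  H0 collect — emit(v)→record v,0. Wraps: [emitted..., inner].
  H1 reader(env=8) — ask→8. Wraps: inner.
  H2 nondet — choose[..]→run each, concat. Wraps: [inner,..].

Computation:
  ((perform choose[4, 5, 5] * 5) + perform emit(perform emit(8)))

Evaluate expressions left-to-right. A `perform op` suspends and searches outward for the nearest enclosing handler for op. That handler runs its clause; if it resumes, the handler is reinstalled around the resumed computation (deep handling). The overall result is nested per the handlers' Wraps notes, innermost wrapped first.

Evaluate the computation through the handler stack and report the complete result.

Answer: [[8, 0, 20], [8, 0, 25], [8, 0, 25]]

Evaluation trace:
choose[4, 5, 5] @ H2
  branch[0] choose=4:
    emit(8) @ H0 ⇒ out+=8
    emit(0) @ H0 ⇒ out+=0
    H0 returns [8, 0, 20]
    H1 returns [8, 0, 20]
    H2 returns [[8, 0, 20]]
  branch[1] choose=5:
    emit(8) @ H0 ⇒ out+=8
    emit(0) @ H0 ⇒ out+=0
    H0 returns [8, 0, 25]
    H1 returns [8, 0, 25]
    H2 returns [[8, 0, 25]]
  branch[2] choose=5:
    emit(8) @ H0 ⇒ out+=8
    emit(0) @ H0 ⇒ out+=0
    H0 returns [8, 0, 25]
    H1 returns [8, 0, 25]
    H2 returns [[8, 0, 25]]
= [[8, 0, 20], [8, 0, 25], [8, 0, 25]]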